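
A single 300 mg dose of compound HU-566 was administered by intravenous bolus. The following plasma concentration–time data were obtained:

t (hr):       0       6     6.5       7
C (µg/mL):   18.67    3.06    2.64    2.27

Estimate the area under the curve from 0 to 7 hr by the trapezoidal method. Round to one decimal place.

Trapezoidal AUC_0→7:
  [0→6]: (18.67+3.06)/2 × 6 = 65.19
  [6→6.5]: (3.06+2.64)/2 × 0.5 = 1.425
  [6.5→7]: (2.64+2.27)/2 × 0.5 = 1.2275
  Sum = 67.8425 µg/mL·hr

AUC = 67.8 µg/mL·hr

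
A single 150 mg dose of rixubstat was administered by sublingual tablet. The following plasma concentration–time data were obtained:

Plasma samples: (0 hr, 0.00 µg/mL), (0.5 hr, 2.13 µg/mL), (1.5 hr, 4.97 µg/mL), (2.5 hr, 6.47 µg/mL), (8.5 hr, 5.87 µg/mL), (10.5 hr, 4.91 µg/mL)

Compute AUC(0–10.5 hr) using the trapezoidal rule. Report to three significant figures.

Trapezoidal AUC_0→10.5:
  [0→0.5]: (0.00+2.13)/2 × 0.5 = 0.5325
  [0.5→1.5]: (2.13+4.97)/2 × 1 = 3.55
  [1.5→2.5]: (4.97+6.47)/2 × 1 = 5.72
  [2.5→8.5]: (6.47+5.87)/2 × 6 = 37.02
  [8.5→10.5]: (5.87+4.91)/2 × 2 = 10.78
  Sum = 57.6025 µg/mL·hr

AUC = 57.6 µg/mL·hr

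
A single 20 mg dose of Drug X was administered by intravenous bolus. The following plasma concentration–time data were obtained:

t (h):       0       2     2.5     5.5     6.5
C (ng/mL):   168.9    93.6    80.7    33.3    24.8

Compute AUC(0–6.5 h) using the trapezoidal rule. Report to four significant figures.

Trapezoidal AUC_0→6.5:
  [0→2]: (168.9+93.6)/2 × 2 = 262.5
  [2→2.5]: (93.6+80.7)/2 × 0.5 = 43.575
  [2.5→5.5]: (80.7+33.3)/2 × 3 = 171.0
  [5.5→6.5]: (33.3+24.8)/2 × 1 = 29.05
  Sum = 506.125 ng/mL·h

AUC = 506.1 ng/mL·h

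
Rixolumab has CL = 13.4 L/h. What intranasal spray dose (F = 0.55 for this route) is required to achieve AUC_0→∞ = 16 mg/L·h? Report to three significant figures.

Dose = 390 mg

Dose = CL × AUC_0→∞ / F
     = 13.4 × 16 / 0.55 = 389.818 mg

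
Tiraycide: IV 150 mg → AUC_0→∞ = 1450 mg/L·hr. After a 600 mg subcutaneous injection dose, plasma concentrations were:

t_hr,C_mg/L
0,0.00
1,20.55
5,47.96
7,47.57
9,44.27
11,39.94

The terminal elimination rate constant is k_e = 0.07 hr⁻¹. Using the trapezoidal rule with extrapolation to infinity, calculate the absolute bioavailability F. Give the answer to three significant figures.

F = 0.171

Trapezoidal AUC_0→11 (subcutaneous injection):
  [0→1]: (0.00+20.55)/2 × 1 = 10.275
  [1→5]: (20.55+47.96)/2 × 4 = 137.02
  [5→7]: (47.96+47.57)/2 × 2 = 95.53
  [7→9]: (47.57+44.27)/2 × 2 = 91.84
  [9→11]: (44.27+39.94)/2 × 2 = 84.21
  Sum = 418.875 mg/L·hr
Tail: C_last/k_e = 39.94/0.07 = 570.571
AUC_0→∞ (subcutaneous injection) = 418.875 + 570.571 = 989.446 mg/L·hr
F = (AUC_ev/D_ev)/(AUC_iv/D_iv) = (989.446/600)/(1450/150) = 1.64908/9.66667 = 0.1706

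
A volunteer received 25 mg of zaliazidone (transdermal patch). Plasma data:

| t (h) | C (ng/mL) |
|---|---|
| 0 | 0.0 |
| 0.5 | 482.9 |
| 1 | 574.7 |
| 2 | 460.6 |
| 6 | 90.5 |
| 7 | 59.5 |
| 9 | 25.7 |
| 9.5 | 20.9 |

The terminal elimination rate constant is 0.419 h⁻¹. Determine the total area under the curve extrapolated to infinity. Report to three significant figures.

Trapezoidal AUC_0→9.5:
  [0→0.5]: (0.0+482.9)/2 × 0.5 = 120.725
  [0.5→1]: (482.9+574.7)/2 × 0.5 = 264.4
  [1→2]: (574.7+460.6)/2 × 1 = 517.65
  [2→6]: (460.6+90.5)/2 × 4 = 1102.2
  [6→7]: (90.5+59.5)/2 × 1 = 75.0
  [7→9]: (59.5+25.7)/2 × 2 = 85.2
  [9→9.5]: (25.7+20.9)/2 × 0.5 = 11.65
  Sum = 2176.825 ng/mL·h
Extrapolated tail: C_last / k_e = 20.9 / 0.419 = 49.881
AUC_0→∞ = 2176.825 + 49.881 = 2226.706 ng/mL·h

AUC = 2230 ng/mL·h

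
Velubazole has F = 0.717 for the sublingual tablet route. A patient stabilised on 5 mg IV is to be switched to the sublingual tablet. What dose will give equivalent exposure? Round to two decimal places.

D_sublingual = 6.97 mg

For equal systemic exposure: F × D_ev = D_iv
D_ev = D_iv / F = 5 / 0.717 = 6.9735 mg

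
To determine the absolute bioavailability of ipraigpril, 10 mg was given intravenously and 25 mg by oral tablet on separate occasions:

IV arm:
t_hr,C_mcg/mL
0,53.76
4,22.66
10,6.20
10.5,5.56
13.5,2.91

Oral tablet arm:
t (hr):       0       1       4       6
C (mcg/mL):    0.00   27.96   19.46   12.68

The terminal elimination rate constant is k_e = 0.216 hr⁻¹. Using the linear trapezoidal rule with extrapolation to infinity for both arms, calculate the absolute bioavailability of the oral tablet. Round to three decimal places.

Trapezoidal AUC_0→13.5 (IV):
  [0→4]: (53.76+22.66)/2 × 4 = 152.84
  [4→10]: (22.66+6.20)/2 × 6 = 86.58
  [10→10.5]: (6.20+5.56)/2 × 0.5 = 2.94
  [10.5→13.5]: (5.56+2.91)/2 × 3 = 12.705
  Sum = 255.065 mcg/mL·hr
IV tail: 2.91/0.216 = 13.472; AUC_iv,0→∞ = 255.065 + 13.472 = 268.537 mcg/mL·hr
Trapezoidal AUC_0→6 (oral tablet):
  [0→1]: (0.00+27.96)/2 × 1 = 13.98
  [1→4]: (27.96+19.46)/2 × 3 = 71.13
  [4→6]: (19.46+12.68)/2 × 2 = 32.14
  Sum = 117.25 mcg/mL·hr
oral tablet tail: 12.68/0.216 = 58.704; AUC_ev,0→∞ = 117.25 + 58.704 = 175.954 mcg/mL·hr
F = (AUC_ev/D_ev)/(AUC_iv/D_iv) = (175.954/25)/(268.537/10) = 7.03816/26.8537 = 0.2621

F = 0.262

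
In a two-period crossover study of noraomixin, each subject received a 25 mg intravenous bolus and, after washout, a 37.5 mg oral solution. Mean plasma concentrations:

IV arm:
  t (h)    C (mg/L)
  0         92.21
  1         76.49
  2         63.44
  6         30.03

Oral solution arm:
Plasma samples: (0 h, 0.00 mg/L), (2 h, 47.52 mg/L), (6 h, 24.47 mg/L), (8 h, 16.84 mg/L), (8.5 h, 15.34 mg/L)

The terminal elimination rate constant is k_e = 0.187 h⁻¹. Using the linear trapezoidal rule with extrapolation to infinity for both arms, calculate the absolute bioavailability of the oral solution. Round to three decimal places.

Trapezoidal AUC_0→6 (IV):
  [0→1]: (92.21+76.49)/2 × 1 = 84.35
  [1→2]: (76.49+63.44)/2 × 1 = 69.965
  [2→6]: (63.44+30.03)/2 × 4 = 186.94
  Sum = 341.255 mg/L·h
IV tail: 30.03/0.187 = 160.588; AUC_iv,0→∞ = 341.255 + 160.588 = 501.843 mg/L·h
Trapezoidal AUC_0→8.5 (oral solution):
  [0→2]: (0.00+47.52)/2 × 2 = 47.52
  [2→6]: (47.52+24.47)/2 × 4 = 143.98
  [6→8]: (24.47+16.84)/2 × 2 = 41.31
  [8→8.5]: (16.84+15.34)/2 × 0.5 = 8.045
  Sum = 240.855 mg/L·h
oral solution tail: 15.34/0.187 = 82.032; AUC_ev,0→∞ = 240.855 + 82.032 = 322.887 mg/L·h
F = (AUC_ev/D_ev)/(AUC_iv/D_iv) = (322.887/37.5)/(501.843/25) = 8.61032/20.07372 = 0.4289

F = 0.429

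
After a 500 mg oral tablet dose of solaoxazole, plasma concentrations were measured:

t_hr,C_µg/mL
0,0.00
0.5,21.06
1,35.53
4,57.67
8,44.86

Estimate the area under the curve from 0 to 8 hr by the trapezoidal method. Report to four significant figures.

AUC = 364.3 µg/mL·hr

Trapezoidal AUC_0→8:
  [0→0.5]: (0.00+21.06)/2 × 0.5 = 5.265
  [0.5→1]: (21.06+35.53)/2 × 0.5 = 14.1475
  [1→4]: (35.53+57.67)/2 × 3 = 139.8
  [4→8]: (57.67+44.86)/2 × 4 = 205.06
  Sum = 364.2725 µg/mL·hr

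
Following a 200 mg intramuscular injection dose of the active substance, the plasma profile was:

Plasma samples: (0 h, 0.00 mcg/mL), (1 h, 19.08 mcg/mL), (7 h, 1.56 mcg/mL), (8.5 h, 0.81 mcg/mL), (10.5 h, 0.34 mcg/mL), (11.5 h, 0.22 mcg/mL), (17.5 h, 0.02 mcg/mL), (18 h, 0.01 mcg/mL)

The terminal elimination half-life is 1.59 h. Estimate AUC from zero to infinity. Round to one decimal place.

Trapezoidal AUC_0→18:
  [0→1]: (0.00+19.08)/2 × 1 = 9.54
  [1→7]: (19.08+1.56)/2 × 6 = 61.92
  [7→8.5]: (1.56+0.81)/2 × 1.5 = 1.7775
  [8.5→10.5]: (0.81+0.34)/2 × 2 = 1.15
  [10.5→11.5]: (0.34+0.22)/2 × 1 = 0.28
  [11.5→17.5]: (0.22+0.02)/2 × 6 = 0.72
  [17.5→18]: (0.02+0.01)/2 × 0.5 = 0.0075
  Sum = 75.395 mcg/mL·h
k_e = ln2 / t½ = 0.693147 / 1.59 = 0.4359 h^-1
Extrapolated tail: C_last / k_e = 0.01 / 0.4359 = 0.023
AUC_0→∞ = 75.395 + 0.023 = 75.418 mcg/mL·h

AUC = 75.4 mcg/mL·h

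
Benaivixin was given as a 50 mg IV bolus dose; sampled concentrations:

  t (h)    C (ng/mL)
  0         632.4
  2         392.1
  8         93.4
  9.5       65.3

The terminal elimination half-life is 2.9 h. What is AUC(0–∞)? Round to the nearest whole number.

AUC = 2873 ng/mL·h

Trapezoidal AUC_0→9.5:
  [0→2]: (632.4+392.1)/2 × 2 = 1024.5
  [2→8]: (392.1+93.4)/2 × 6 = 1456.5
  [8→9.5]: (93.4+65.3)/2 × 1.5 = 119.025
  Sum = 2600.025 ng/mL·h
k_e = ln2 / t½ = 0.693147 / 2.9 = 0.2390 h^-1
Extrapolated tail: C_last / k_e = 65.3 / 0.239 = 273.222
AUC_0→∞ = 2600.025 + 273.222 = 2873.247 ng/mL·h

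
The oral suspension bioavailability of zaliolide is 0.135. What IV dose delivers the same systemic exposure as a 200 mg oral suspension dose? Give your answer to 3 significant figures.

Systemic exposure from an extravascular dose = F × D_ev, so the equivalent IV dose is F × D_ev.
D_iv = F × D_ev = 0.135 × 200 = 27 mg

D_iv = 27.0 mg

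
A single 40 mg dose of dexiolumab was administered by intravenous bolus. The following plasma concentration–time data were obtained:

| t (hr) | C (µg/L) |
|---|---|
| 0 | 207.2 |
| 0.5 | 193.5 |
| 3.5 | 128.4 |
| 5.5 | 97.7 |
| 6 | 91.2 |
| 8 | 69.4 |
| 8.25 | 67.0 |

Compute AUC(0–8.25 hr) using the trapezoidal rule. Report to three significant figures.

Trapezoidal AUC_0→8.25:
  [0→0.5]: (207.2+193.5)/2 × 0.5 = 100.175
  [0.5→3.5]: (193.5+128.4)/2 × 3 = 482.85
  [3.5→5.5]: (128.4+97.7)/2 × 2 = 226.1
  [5.5→6]: (97.7+91.2)/2 × 0.5 = 47.225
  [6→8]: (91.2+69.4)/2 × 2 = 160.6
  [8→8.25]: (69.4+67.0)/2 × 0.25 = 17.05
  Sum = 1034.0 µg/L·hr

AUC = 1030 µg/L·hr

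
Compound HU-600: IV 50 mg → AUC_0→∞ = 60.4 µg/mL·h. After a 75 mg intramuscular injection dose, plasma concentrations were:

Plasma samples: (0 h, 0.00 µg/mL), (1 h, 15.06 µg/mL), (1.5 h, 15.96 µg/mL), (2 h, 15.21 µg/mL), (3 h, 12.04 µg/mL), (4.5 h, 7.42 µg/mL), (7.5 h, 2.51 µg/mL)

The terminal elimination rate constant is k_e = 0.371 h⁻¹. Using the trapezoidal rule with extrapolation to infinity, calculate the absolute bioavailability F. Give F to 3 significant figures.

Trapezoidal AUC_0→7.5 (intramuscular injection):
  [0→1]: (0.00+15.06)/2 × 1 = 7.53
  [1→1.5]: (15.06+15.96)/2 × 0.5 = 7.755
  [1.5→2]: (15.96+15.21)/2 × 0.5 = 7.7925
  [2→3]: (15.21+12.04)/2 × 1 = 13.625
  [3→4.5]: (12.04+7.42)/2 × 1.5 = 14.595
  [4.5→7.5]: (7.42+2.51)/2 × 3 = 14.895
  Sum = 66.1925 µg/mL·h
Tail: C_last/k_e = 2.51/0.371 = 6.765
AUC_0→∞ (intramuscular injection) = 66.1925 + 6.765 = 72.9575 µg/mL·h
F = (AUC_ev/D_ev)/(AUC_iv/D_iv) = (72.9575/75)/(60.4/50) = 0.972767/1.208 = 0.8053

F = 0.805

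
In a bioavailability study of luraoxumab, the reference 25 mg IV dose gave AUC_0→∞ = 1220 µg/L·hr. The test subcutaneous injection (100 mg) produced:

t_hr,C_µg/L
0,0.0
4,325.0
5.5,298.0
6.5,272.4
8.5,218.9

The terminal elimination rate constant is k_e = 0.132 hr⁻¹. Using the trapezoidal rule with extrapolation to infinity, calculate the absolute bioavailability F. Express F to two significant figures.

F = 0.73

Trapezoidal AUC_0→8.5 (subcutaneous injection):
  [0→4]: (0.0+325.0)/2 × 4 = 650.0
  [4→5.5]: (325.0+298.0)/2 × 1.5 = 467.25
  [5.5→6.5]: (298.0+272.4)/2 × 1 = 285.2
  [6.5→8.5]: (272.4+218.9)/2 × 2 = 491.3
  Sum = 1893.75 µg/L·hr
Tail: C_last/k_e = 218.9/0.132 = 1658.333
AUC_0→∞ (subcutaneous injection) = 1893.75 + 1658.333 = 3552.083 µg/L·hr
F = (AUC_ev/D_ev)/(AUC_iv/D_iv) = (3552.083/100)/(1220/25) = 35.52083/48.8 = 0.7279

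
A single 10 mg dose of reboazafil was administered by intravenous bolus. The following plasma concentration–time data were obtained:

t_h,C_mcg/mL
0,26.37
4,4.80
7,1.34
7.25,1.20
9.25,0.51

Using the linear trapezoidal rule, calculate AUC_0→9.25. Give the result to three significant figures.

AUC = 73.6 mcg/mL·h

Trapezoidal AUC_0→9.25:
  [0→4]: (26.37+4.80)/2 × 4 = 62.34
  [4→7]: (4.80+1.34)/2 × 3 = 9.21
  [7→7.25]: (1.34+1.20)/2 × 0.25 = 0.3175
  [7.25→9.25]: (1.20+0.51)/2 × 2 = 1.71
  Sum = 73.5775 mcg/mL·h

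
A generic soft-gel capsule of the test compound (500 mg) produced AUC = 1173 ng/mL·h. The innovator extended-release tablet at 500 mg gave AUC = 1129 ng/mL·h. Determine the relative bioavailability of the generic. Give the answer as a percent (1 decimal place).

F_rel = (AUC_test/D_test) / (AUC_ref/D_ref)
      = (1173/500) / (1129/500)
      = 2.346 / 2.258 = 1.0390 = 103.90%

F_rel = 103.9%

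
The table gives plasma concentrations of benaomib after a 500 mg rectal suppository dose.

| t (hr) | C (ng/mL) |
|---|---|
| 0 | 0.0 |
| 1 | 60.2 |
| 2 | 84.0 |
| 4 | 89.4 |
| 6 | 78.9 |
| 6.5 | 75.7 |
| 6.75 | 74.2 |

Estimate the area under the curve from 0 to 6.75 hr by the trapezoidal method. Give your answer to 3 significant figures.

AUC = 501 ng/mL·hr

Trapezoidal AUC_0→6.75:
  [0→1]: (0.0+60.2)/2 × 1 = 30.1
  [1→2]: (60.2+84.0)/2 × 1 = 72.1
  [2→4]: (84.0+89.4)/2 × 2 = 173.4
  [4→6]: (89.4+78.9)/2 × 2 = 168.3
  [6→6.5]: (78.9+75.7)/2 × 0.5 = 38.65
  [6.5→6.75]: (75.7+74.2)/2 × 0.25 = 18.7375
  Sum = 501.2875 ng/mL·hr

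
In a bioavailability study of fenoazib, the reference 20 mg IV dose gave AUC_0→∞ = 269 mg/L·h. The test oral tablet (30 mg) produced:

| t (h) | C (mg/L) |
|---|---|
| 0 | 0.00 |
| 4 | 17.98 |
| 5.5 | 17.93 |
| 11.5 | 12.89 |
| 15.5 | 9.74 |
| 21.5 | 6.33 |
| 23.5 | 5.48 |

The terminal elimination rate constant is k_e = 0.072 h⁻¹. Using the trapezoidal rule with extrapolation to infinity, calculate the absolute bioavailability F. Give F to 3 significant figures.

Trapezoidal AUC_0→23.5 (oral tablet):
  [0→4]: (0.00+17.98)/2 × 4 = 35.96
  [4→5.5]: (17.98+17.93)/2 × 1.5 = 26.9325
  [5.5→11.5]: (17.93+12.89)/2 × 6 = 92.46
  [11.5→15.5]: (12.89+9.74)/2 × 4 = 45.26
  [15.5→21.5]: (9.74+6.33)/2 × 6 = 48.21
  [21.5→23.5]: (6.33+5.48)/2 × 2 = 11.81
  Sum = 260.6325 mg/L·h
Tail: C_last/k_e = 5.48/0.072 = 76.111
AUC_0→∞ (oral tablet) = 260.6325 + 76.111 = 336.7435 mg/L·h
F = (AUC_ev/D_ev)/(AUC_iv/D_iv) = (336.7435/30)/(269/20) = 11.2248/13.45 = 0.8346

F = 0.835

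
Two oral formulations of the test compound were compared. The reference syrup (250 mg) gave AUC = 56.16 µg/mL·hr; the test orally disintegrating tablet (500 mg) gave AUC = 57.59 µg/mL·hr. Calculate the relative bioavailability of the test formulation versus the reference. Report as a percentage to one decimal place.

F_rel = 51.3%

F_rel = (AUC_test/D_test) / (AUC_ref/D_ref)
      = (57.59/500) / (56.16/250)
      = 0.11518 / 0.22464 = 0.5127 = 51.27%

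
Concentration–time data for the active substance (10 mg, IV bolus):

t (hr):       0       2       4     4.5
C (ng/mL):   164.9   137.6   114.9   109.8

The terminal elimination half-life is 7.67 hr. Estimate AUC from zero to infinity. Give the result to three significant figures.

Trapezoidal AUC_0→4.5:
  [0→2]: (164.9+137.6)/2 × 2 = 302.5
  [2→4]: (137.6+114.9)/2 × 2 = 252.5
  [4→4.5]: (114.9+109.8)/2 × 0.5 = 56.175
  Sum = 611.175 ng/mL·hr
k_e = ln2 / t½ = 0.693147 / 7.67 = 0.0904 hr^-1
Extrapolated tail: C_last / k_e = 109.8 / 0.0904 = 1214.602
AUC_0→∞ = 611.175 + 1214.602 = 1825.777 ng/mL·hr

AUC = 1830 ng/mL·hr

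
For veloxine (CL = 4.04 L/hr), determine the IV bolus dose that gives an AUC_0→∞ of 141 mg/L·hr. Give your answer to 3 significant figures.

Dose_iv = CL × AUC_0→∞
     = 4.04 × 141 = 569.64 mg

Dose = 570 mg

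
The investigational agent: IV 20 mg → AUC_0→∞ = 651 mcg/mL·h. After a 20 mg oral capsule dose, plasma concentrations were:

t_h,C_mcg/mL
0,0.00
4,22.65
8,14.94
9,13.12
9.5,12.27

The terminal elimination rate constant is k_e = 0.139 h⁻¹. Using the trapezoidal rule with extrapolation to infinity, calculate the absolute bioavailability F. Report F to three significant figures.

F = 0.352

Trapezoidal AUC_0→9.5 (oral capsule):
  [0→4]: (0.00+22.65)/2 × 4 = 45.3
  [4→8]: (22.65+14.94)/2 × 4 = 75.18
  [8→9]: (14.94+13.12)/2 × 1 = 14.03
  [9→9.5]: (13.12+12.27)/2 × 0.5 = 6.3475
  Sum = 140.8575 mcg/mL·h
Tail: C_last/k_e = 12.27/0.139 = 88.273
AUC_0→∞ (oral capsule) = 140.8575 + 88.273 = 229.1305 mcg/mL·h
F = (AUC_ev/D_ev)/(AUC_iv/D_iv) = (229.1305/20)/(651/20) = 11.456525/32.55 = 0.3520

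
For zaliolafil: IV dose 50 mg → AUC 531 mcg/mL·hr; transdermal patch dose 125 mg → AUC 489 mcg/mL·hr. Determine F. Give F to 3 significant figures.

F = (AUC_ev / D_ev) / (AUC_iv / D_iv)
  = (489/125) / (531/50)
  = 3.912 / 10.62 = 0.3684

F = 0.368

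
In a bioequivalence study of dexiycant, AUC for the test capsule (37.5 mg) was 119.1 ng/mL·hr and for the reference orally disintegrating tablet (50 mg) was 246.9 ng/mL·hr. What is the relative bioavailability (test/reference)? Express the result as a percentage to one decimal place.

F_rel = 64.3%

F_rel = (AUC_test/D_test) / (AUC_ref/D_ref)
      = (119.1/37.5) / (246.9/50)
      = 3.176 / 4.938 = 0.6432 = 64.32%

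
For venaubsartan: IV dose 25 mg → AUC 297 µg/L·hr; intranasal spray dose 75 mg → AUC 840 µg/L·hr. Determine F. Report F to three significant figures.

F = 0.943

F = (AUC_ev / D_ev) / (AUC_iv / D_iv)
  = (840/75) / (297/25)
  = 11.2 / 11.88 = 0.9428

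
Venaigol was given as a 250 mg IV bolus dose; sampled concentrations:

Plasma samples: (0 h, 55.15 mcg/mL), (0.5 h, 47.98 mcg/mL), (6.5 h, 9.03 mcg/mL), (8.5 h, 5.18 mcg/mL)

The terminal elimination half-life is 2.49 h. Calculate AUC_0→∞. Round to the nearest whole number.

AUC = 230 mcg/mL·h

Trapezoidal AUC_0→8.5:
  [0→0.5]: (55.15+47.98)/2 × 0.5 = 25.7825
  [0.5→6.5]: (47.98+9.03)/2 × 6 = 171.03
  [6.5→8.5]: (9.03+5.18)/2 × 2 = 14.21
  Sum = 211.0225 mcg/mL·h
k_e = ln2 / t½ = 0.693147 / 2.49 = 0.2784 h^-1
Extrapolated tail: C_last / k_e = 5.18 / 0.2784 = 18.606
AUC_0→∞ = 211.0225 + 18.606 = 229.6285 mcg/mL·h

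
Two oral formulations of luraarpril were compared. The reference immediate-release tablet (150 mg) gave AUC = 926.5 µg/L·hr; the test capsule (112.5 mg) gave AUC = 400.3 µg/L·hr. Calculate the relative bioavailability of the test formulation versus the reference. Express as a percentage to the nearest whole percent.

F_rel = (AUC_test/D_test) / (AUC_ref/D_ref)
      = (400.3/112.5) / (926.5/150)
      = 3.55822 / 6.17667 = 0.5761 = 57.61%

F_rel = 58%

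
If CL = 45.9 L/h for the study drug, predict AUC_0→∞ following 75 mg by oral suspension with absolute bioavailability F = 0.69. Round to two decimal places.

AUC_0→∞ = F × Dose / CL
        = 0.69 × 75 / 45.9 = 1.12745 mg/L·h

AUC = 1.13 mg/L·h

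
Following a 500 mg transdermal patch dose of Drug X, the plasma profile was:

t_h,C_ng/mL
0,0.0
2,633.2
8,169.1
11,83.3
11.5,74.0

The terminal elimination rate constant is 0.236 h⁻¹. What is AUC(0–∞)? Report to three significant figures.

AUC = 3770 ng/mL·h

Trapezoidal AUC_0→11.5:
  [0→2]: (0.0+633.2)/2 × 2 = 633.2
  [2→8]: (633.2+169.1)/2 × 6 = 2406.9
  [8→11]: (169.1+83.3)/2 × 3 = 378.6
  [11→11.5]: (83.3+74.0)/2 × 0.5 = 39.325
  Sum = 3458.025 ng/mL·h
Extrapolated tail: C_last / k_e = 74.0 / 0.236 = 313.559
AUC_0→∞ = 3458.025 + 313.559 = 3771.584 ng/mL·h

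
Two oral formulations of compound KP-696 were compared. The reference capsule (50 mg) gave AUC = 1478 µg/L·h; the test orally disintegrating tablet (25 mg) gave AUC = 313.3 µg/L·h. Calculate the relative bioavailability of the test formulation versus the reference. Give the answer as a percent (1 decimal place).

F_rel = 42.4%

F_rel = (AUC_test/D_test) / (AUC_ref/D_ref)
      = (313.3/25) / (1478/50)
      = 12.532 / 29.56 = 0.4240 = 42.40%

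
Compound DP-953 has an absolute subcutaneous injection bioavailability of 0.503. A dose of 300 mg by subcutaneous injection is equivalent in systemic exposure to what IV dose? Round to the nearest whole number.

D_iv = 151 mg

Systemic exposure from an extravascular dose = F × D_ev, so the equivalent IV dose is F × D_ev.
D_iv = F × D_ev = 0.503 × 300 = 150.9 mg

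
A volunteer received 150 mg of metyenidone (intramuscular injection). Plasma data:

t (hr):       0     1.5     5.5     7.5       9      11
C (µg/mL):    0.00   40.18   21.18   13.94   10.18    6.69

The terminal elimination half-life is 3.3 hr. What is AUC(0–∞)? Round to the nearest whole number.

AUC = 255 µg/mL·hr

Trapezoidal AUC_0→11:
  [0→1.5]: (0.00+40.18)/2 × 1.5 = 30.135
  [1.5→5.5]: (40.18+21.18)/2 × 4 = 122.72
  [5.5→7.5]: (21.18+13.94)/2 × 2 = 35.12
  [7.5→9]: (13.94+10.18)/2 × 1.5 = 18.09
  [9→11]: (10.18+6.69)/2 × 2 = 16.87
  Sum = 222.935 µg/mL·hr
k_e = ln2 / t½ = 0.693147 / 3.3 = 0.2100 hr^-1
Extrapolated tail: C_last / k_e = 6.69 / 0.21 = 31.857
AUC_0→∞ = 222.935 + 31.857 = 254.792 µg/mL·hr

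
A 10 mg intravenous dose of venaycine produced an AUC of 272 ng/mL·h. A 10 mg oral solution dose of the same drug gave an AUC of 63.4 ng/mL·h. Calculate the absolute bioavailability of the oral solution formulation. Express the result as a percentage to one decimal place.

F = 23.3%

F = (AUC_ev / D_ev) / (AUC_iv / D_iv)
  = (63.4/10) / (272/10)
  = 6.34 / 27.2 = 0.2331
  = 23.31%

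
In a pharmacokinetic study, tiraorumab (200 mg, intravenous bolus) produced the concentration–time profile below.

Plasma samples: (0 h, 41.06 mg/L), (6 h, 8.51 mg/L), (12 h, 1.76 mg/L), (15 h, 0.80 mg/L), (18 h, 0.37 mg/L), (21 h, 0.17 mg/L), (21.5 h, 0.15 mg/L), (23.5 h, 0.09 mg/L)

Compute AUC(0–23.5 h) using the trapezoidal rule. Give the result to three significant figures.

Trapezoidal AUC_0→23.5:
  [0→6]: (41.06+8.51)/2 × 6 = 148.71
  [6→12]: (8.51+1.76)/2 × 6 = 30.81
  [12→15]: (1.76+0.80)/2 × 3 = 3.84
  [15→18]: (0.80+0.37)/2 × 3 = 1.755
  [18→21]: (0.37+0.17)/2 × 3 = 0.81
  [21→21.5]: (0.17+0.15)/2 × 0.5 = 0.08
  [21.5→23.5]: (0.15+0.09)/2 × 2 = 0.24
  Sum = 186.245 mg/L·h

AUC = 186 mg/L·h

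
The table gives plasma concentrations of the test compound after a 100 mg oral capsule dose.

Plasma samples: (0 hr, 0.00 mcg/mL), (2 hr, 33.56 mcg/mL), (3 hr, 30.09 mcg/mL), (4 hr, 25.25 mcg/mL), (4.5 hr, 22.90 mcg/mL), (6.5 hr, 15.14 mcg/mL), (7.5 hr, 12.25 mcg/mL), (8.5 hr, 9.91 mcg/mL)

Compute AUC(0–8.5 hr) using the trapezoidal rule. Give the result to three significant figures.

AUC = 168 mcg/mL·hr

Trapezoidal AUC_0→8.5:
  [0→2]: (0.00+33.56)/2 × 2 = 33.56
  [2→3]: (33.56+30.09)/2 × 1 = 31.825
  [3→4]: (30.09+25.25)/2 × 1 = 27.67
  [4→4.5]: (25.25+22.90)/2 × 0.5 = 12.0375
  [4.5→6.5]: (22.90+15.14)/2 × 2 = 38.04
  [6.5→7.5]: (15.14+12.25)/2 × 1 = 13.695
  [7.5→8.5]: (12.25+9.91)/2 × 1 = 11.08
  Sum = 167.9075 mcg/mL·hr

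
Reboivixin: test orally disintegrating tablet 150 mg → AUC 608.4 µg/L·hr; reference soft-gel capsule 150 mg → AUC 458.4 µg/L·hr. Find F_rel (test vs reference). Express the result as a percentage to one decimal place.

F_rel = (AUC_test/D_test) / (AUC_ref/D_ref)
      = (608.4/150) / (458.4/150)
      = 4.056 / 3.056 = 1.3272 = 132.72%

F_rel = 132.7%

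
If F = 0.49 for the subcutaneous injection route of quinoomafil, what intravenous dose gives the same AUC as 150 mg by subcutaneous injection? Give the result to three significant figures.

D_iv = 73.5 mg

Systemic exposure from an extravascular dose = F × D_ev, so the equivalent IV dose is F × D_ev.
D_iv = F × D_ev = 0.49 × 150 = 73.5 mg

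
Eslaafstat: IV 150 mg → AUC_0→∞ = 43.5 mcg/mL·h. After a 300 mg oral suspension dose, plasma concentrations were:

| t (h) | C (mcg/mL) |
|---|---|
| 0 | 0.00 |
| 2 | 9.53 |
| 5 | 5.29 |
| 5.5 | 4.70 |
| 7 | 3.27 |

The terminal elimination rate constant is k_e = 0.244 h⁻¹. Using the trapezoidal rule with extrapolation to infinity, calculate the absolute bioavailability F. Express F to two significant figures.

Trapezoidal AUC_0→7 (oral suspension):
  [0→2]: (0.00+9.53)/2 × 2 = 9.53
  [2→5]: (9.53+5.29)/2 × 3 = 22.23
  [5→5.5]: (5.29+4.70)/2 × 0.5 = 2.4975
  [5.5→7]: (4.70+3.27)/2 × 1.5 = 5.9775
  Sum = 40.235 mcg/mL·h
Tail: C_last/k_e = 3.27/0.244 = 13.402
AUC_0→∞ (oral suspension) = 40.235 + 13.402 = 53.637 mcg/mL·h
F = (AUC_ev/D_ev)/(AUC_iv/D_iv) = (53.637/300)/(43.5/150) = 0.17879/0.29 = 0.6165

F = 0.62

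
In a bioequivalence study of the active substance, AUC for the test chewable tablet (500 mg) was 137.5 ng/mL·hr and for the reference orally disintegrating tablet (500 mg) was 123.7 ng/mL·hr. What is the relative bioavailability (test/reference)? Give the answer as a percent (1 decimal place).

F_rel = 111.2%

F_rel = (AUC_test/D_test) / (AUC_ref/D_ref)
      = (137.5/500) / (123.7/500)
      = 0.275 / 0.2474 = 1.1116 = 111.16%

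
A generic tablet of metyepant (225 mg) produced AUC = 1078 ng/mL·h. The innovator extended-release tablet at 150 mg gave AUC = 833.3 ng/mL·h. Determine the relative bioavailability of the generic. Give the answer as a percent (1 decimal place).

F_rel = (AUC_test/D_test) / (AUC_ref/D_ref)
      = (1078/225) / (833.3/150)
      = 4.79111 / 5.55533 = 0.8624 = 86.24%

F_rel = 86.2%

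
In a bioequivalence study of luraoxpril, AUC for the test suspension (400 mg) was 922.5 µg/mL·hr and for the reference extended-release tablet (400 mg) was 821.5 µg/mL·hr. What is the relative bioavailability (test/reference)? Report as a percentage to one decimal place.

F_rel = (AUC_test/D_test) / (AUC_ref/D_ref)
      = (922.5/400) / (821.5/400)
      = 2.30625 / 2.05375 = 1.1229 = 112.29%

F_rel = 112.3%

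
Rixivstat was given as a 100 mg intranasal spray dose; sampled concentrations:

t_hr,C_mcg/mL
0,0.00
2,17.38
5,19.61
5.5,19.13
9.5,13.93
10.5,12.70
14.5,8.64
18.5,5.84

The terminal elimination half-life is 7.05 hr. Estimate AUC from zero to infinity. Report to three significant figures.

AUC = 293 mcg/mL·hr

Trapezoidal AUC_0→18.5:
  [0→2]: (0.00+17.38)/2 × 2 = 17.38
  [2→5]: (17.38+19.61)/2 × 3 = 55.485
  [5→5.5]: (19.61+19.13)/2 × 0.5 = 9.685
  [5.5→9.5]: (19.13+13.93)/2 × 4 = 66.12
  [9.5→10.5]: (13.93+12.70)/2 × 1 = 13.315
  [10.5→14.5]: (12.70+8.64)/2 × 4 = 42.68
  [14.5→18.5]: (8.64+5.84)/2 × 4 = 28.96
  Sum = 233.625 mcg/mL·hr
k_e = ln2 / t½ = 0.693147 / 7.05 = 0.0983 hr^-1
Extrapolated tail: C_last / k_e = 5.84 / 0.0983 = 59.410
AUC_0→∞ = 233.625 + 59.410 = 293.035 mcg/mL·hr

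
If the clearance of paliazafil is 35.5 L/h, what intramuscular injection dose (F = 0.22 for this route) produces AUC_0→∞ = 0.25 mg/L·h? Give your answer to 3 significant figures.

Dose = CL × AUC_0→∞ / F
     = 35.5 × 0.25 / 0.22 = 40.3409 mg

Dose = 40.3 mg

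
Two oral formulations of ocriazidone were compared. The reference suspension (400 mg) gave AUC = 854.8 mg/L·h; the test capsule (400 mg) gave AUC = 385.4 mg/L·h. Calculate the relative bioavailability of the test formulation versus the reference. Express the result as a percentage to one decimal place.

F_rel = (AUC_test/D_test) / (AUC_ref/D_ref)
      = (385.4/400) / (854.8/400)
      = 0.9635 / 2.137 = 0.4509 = 45.09%

F_rel = 45.1%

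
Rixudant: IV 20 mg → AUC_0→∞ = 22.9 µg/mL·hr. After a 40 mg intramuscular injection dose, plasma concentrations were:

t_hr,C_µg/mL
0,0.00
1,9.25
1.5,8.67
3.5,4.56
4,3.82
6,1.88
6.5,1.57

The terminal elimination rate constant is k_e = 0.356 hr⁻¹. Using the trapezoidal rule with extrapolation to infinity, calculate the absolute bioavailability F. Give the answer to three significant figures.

F = 0.773

Trapezoidal AUC_0→6.5 (intramuscular injection):
  [0→1]: (0.00+9.25)/2 × 1 = 4.625
  [1→1.5]: (9.25+8.67)/2 × 0.5 = 4.48
  [1.5→3.5]: (8.67+4.56)/2 × 2 = 13.23
  [3.5→4]: (4.56+3.82)/2 × 0.5 = 2.095
  [4→6]: (3.82+1.88)/2 × 2 = 5.7
  [6→6.5]: (1.88+1.57)/2 × 0.5 = 0.8625
  Sum = 30.9925 µg/mL·hr
Tail: C_last/k_e = 1.57/0.356 = 4.410
AUC_0→∞ (intramuscular injection) = 30.9925 + 4.410 = 35.4025 µg/mL·hr
F = (AUC_ev/D_ev)/(AUC_iv/D_iv) = (35.4025/40)/(22.9/20) = 0.8850625/1.145 = 0.7730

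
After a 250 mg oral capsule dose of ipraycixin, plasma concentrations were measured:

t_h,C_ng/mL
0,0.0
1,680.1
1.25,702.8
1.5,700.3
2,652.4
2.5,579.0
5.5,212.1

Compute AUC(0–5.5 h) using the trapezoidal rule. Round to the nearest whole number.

AUC = 2521 ng/mL·h

Trapezoidal AUC_0→5.5:
  [0→1]: (0.0+680.1)/2 × 1 = 340.05
  [1→1.25]: (680.1+702.8)/2 × 0.25 = 172.8625
  [1.25→1.5]: (702.8+700.3)/2 × 0.25 = 175.3875
  [1.5→2]: (700.3+652.4)/2 × 0.5 = 338.175
  [2→2.5]: (652.4+579.0)/2 × 0.5 = 307.85
  [2.5→5.5]: (579.0+212.1)/2 × 3 = 1186.65
  Sum = 2520.975 ng/mL·h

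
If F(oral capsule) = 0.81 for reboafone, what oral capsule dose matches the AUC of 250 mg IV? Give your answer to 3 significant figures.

For equal systemic exposure: F × D_ev = D_iv
D_ev = D_iv / F = 250 / 0.81 = 308.642 mg

D_oral = 309 mg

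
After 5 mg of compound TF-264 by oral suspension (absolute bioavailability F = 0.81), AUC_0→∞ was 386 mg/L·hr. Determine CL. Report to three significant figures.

CL = 0.0105 L/hr

CL = F × Dose / AUC_0→∞
   = 0.81 × 5 / 386 = 0.0104922 L/hr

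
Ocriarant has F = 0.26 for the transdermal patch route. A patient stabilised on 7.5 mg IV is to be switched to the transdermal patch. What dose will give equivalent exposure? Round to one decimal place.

For equal systemic exposure: F × D_ev = D_iv
D_ev = D_iv / F = 7.5 / 0.26 = 28.8462 mg

D_transdermal = 28.8 mg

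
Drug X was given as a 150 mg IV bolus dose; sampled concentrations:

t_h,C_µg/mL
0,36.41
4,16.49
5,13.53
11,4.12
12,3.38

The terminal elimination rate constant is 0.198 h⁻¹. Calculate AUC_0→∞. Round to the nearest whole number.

Trapezoidal AUC_0→12:
  [0→4]: (36.41+16.49)/2 × 4 = 105.8
  [4→5]: (16.49+13.53)/2 × 1 = 15.01
  [5→11]: (13.53+4.12)/2 × 6 = 52.95
  [11→12]: (4.12+3.38)/2 × 1 = 3.75
  Sum = 177.51 µg/mL·h
Extrapolated tail: C_last / k_e = 3.38 / 0.198 = 17.071
AUC_0→∞ = 177.51 + 17.071 = 194.581 µg/mL·h

AUC = 195 µg/mL·h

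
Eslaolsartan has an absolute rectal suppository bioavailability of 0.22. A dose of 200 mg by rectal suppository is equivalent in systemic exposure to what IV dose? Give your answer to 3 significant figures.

Systemic exposure from an extravascular dose = F × D_ev, so the equivalent IV dose is F × D_ev.
D_iv = F × D_ev = 0.22 × 200 = 44 mg

D_iv = 44.0 mg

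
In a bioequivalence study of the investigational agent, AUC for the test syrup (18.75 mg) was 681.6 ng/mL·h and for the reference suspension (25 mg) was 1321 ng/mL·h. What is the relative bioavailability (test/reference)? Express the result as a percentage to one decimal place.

F_rel = (AUC_test/D_test) / (AUC_ref/D_ref)
      = (681.6/18.75) / (1321/25)
      = 36.352 / 52.84 = 0.6880 = 68.80%

F_rel = 68.8%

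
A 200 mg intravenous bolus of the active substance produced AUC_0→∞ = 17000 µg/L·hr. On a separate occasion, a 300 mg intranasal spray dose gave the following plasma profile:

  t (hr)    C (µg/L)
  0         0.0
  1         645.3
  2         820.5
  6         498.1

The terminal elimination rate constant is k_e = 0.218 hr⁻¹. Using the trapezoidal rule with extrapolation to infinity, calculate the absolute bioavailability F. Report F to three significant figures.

Trapezoidal AUC_0→6 (intranasal spray):
  [0→1]: (0.0+645.3)/2 × 1 = 322.65
  [1→2]: (645.3+820.5)/2 × 1 = 732.9
  [2→6]: (820.5+498.1)/2 × 4 = 2637.2
  Sum = 3692.75 µg/L·hr
Tail: C_last/k_e = 498.1/0.218 = 2284.862
AUC_0→∞ (intranasal spray) = 3692.75 + 2284.862 = 5977.612 µg/L·hr
F = (AUC_ev/D_ev)/(AUC_iv/D_iv) = (5977.612/300)/(17000/200) = 19.9254/85 = 0.2344

F = 0.234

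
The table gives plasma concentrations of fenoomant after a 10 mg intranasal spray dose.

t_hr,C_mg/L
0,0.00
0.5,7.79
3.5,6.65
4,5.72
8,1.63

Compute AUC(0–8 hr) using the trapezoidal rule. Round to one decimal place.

AUC = 41.4 mg/L·hr

Trapezoidal AUC_0→8:
  [0→0.5]: (0.00+7.79)/2 × 0.5 = 1.9475
  [0.5→3.5]: (7.79+6.65)/2 × 3 = 21.66
  [3.5→4]: (6.65+5.72)/2 × 0.5 = 3.0925
  [4→8]: (5.72+1.63)/2 × 4 = 14.7
  Sum = 41.4 mg/L·hr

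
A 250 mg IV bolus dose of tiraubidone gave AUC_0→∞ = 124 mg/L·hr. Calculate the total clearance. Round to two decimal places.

CL = 2.02 L/hr

CL = Dose_iv / AUC_0→∞
   = 250 / 124 = 2.01613 L/hr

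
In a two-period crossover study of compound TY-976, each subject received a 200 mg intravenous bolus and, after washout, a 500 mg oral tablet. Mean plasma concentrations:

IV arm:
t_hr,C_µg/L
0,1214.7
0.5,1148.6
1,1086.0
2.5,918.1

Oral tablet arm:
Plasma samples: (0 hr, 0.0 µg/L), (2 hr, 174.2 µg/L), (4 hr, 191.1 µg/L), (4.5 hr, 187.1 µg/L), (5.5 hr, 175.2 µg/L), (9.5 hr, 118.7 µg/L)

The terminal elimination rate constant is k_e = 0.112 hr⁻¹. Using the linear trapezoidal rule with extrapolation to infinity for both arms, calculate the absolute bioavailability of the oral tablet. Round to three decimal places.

F = 0.091

Trapezoidal AUC_0→2.5 (IV):
  [0→0.5]: (1214.7+1148.6)/2 × 0.5 = 590.825
  [0.5→1]: (1148.6+1086.0)/2 × 0.5 = 558.65
  [1→2.5]: (1086.0+918.1)/2 × 1.5 = 1503.075
  Sum = 2652.55 µg/L·hr
IV tail: 918.1/0.112 = 8197.321; AUC_iv,0→∞ = 2652.55 + 8197.321 = 10849.871 µg/L·hr
Trapezoidal AUC_0→9.5 (oral tablet):
  [0→2]: (0.0+174.2)/2 × 2 = 174.2
  [2→4]: (174.2+191.1)/2 × 2 = 365.3
  [4→4.5]: (191.1+187.1)/2 × 0.5 = 94.55
  [4.5→5.5]: (187.1+175.2)/2 × 1 = 181.15
  [5.5→9.5]: (175.2+118.7)/2 × 4 = 587.8
  Sum = 1403.0 µg/L·hr
oral tablet tail: 118.7/0.112 = 1059.821; AUC_ev,0→∞ = 1403.0 + 1059.821 = 2462.821 µg/L·hr
F = (AUC_ev/D_ev)/(AUC_iv/D_iv) = (2462.821/500)/(10849.871/200) = 4.925642/54.249355 = 0.0908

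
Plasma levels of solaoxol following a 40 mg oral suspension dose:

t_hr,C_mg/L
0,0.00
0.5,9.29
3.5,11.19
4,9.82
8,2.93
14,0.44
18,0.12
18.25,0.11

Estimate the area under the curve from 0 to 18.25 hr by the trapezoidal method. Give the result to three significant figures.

Trapezoidal AUC_0→18.25:
  [0→0.5]: (0.00+9.29)/2 × 0.5 = 2.3225
  [0.5→3.5]: (9.29+11.19)/2 × 3 = 30.72
  [3.5→4]: (11.19+9.82)/2 × 0.5 = 5.2525
  [4→8]: (9.82+2.93)/2 × 4 = 25.5
  [8→14]: (2.93+0.44)/2 × 6 = 10.11
  [14→18]: (0.44+0.12)/2 × 4 = 1.12
  [18→18.25]: (0.12+0.11)/2 × 0.25 = 0.02875
  Sum = 75.05375 mg/L·hr

AUC = 75.1 mg/L·hr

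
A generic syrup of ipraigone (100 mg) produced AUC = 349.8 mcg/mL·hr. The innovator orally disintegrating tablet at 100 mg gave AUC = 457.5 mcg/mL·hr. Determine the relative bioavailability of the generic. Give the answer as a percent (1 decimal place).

F_rel = (AUC_test/D_test) / (AUC_ref/D_ref)
      = (349.8/100) / (457.5/100)
      = 3.498 / 4.575 = 0.7646 = 76.46%

F_rel = 76.5%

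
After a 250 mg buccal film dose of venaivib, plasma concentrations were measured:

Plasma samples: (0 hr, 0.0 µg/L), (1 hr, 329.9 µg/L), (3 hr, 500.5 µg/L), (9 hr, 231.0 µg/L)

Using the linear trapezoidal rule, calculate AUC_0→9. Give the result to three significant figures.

AUC = 3190 µg/L·hr

Trapezoidal AUC_0→9:
  [0→1]: (0.0+329.9)/2 × 1 = 164.95
  [1→3]: (329.9+500.5)/2 × 2 = 830.4
  [3→9]: (500.5+231.0)/2 × 6 = 2194.5
  Sum = 3189.85 µg/L·hr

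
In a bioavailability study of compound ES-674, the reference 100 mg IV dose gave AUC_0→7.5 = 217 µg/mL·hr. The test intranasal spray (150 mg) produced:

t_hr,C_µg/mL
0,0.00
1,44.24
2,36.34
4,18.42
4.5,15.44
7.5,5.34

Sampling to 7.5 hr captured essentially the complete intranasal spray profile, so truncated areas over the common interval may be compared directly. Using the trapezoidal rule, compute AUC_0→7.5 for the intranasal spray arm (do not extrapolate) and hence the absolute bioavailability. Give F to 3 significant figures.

F = 0.482

Trapezoidal AUC_0→7.5 (intranasal spray):
  [0→1]: (0.00+44.24)/2 × 1 = 22.12
  [1→2]: (44.24+36.34)/2 × 1 = 40.29
  [2→4]: (36.34+18.42)/2 × 2 = 54.76
  [4→4.5]: (18.42+15.44)/2 × 0.5 = 8.465
  [4.5→7.5]: (15.44+5.34)/2 × 3 = 31.17
  Sum = 156.805 µg/mL·hr
F = (AUC_ev/D_ev)/(AUC_iv/D_iv) = (156.805/150)/(217/100) = 1.04537/2.17 = 0.4817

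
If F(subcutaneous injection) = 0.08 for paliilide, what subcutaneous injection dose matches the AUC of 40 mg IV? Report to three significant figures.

D_subcutaneous = 500 mg

For equal systemic exposure: F × D_ev = D_iv
D_ev = D_iv / F = 40 / 0.08 = 500 mg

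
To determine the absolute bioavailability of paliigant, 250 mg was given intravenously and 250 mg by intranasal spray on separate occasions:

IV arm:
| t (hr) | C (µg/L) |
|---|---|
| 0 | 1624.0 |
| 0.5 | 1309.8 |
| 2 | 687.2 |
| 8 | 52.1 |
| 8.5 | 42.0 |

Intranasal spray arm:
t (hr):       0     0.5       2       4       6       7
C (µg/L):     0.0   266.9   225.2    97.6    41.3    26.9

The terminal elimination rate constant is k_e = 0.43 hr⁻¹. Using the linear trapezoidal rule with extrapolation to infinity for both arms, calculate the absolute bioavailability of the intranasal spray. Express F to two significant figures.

F = 0.22

Trapezoidal AUC_0→8.5 (IV):
  [0→0.5]: (1624.0+1309.8)/2 × 0.5 = 733.45
  [0.5→2]: (1309.8+687.2)/2 × 1.5 = 1497.75
  [2→8]: (687.2+52.1)/2 × 6 = 2217.9
  [8→8.5]: (52.1+42.0)/2 × 0.5 = 23.525
  Sum = 4472.625 µg/L·hr
IV tail: 42.0/0.43 = 97.674; AUC_iv,0→∞ = 4472.625 + 97.674 = 4570.299 µg/L·hr
Trapezoidal AUC_0→7 (intranasal spray):
  [0→0.5]: (0.0+266.9)/2 × 0.5 = 66.725
  [0.5→2]: (266.9+225.2)/2 × 1.5 = 369.075
  [2→4]: (225.2+97.6)/2 × 2 = 322.8
  [4→6]: (97.6+41.3)/2 × 2 = 138.9
  [6→7]: (41.3+26.9)/2 × 1 = 34.1
  Sum = 931.6 µg/L·hr
intranasal spray tail: 26.9/0.43 = 62.558; AUC_ev,0→∞ = 931.6 + 62.558 = 994.158 µg/L·hr
F = (AUC_ev/D_ev)/(AUC_iv/D_iv) = (994.158/250)/(4570.299/250) = 3.976632/18.281196 = 0.2175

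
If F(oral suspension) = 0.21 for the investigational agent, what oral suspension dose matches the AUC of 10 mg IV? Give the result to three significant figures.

D_oral = 47.6 mg

For equal systemic exposure: F × D_ev = D_iv
D_ev = D_iv / F = 10 / 0.21 = 47.619 mg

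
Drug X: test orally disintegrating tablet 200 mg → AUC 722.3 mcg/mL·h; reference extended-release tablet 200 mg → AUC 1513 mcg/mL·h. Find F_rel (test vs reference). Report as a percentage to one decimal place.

F_rel = (AUC_test/D_test) / (AUC_ref/D_ref)
      = (722.3/200) / (1513/200)
      = 3.6115 / 7.565 = 0.4774 = 47.74%

F_rel = 47.7%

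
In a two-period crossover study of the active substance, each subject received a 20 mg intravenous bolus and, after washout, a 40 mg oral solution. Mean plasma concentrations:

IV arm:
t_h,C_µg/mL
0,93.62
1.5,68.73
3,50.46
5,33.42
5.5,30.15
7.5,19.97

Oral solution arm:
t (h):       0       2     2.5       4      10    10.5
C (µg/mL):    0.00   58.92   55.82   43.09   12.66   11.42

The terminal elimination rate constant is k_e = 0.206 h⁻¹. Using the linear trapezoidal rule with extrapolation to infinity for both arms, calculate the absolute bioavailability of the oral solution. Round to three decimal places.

F = 0.426

Trapezoidal AUC_0→7.5 (IV):
  [0→1.5]: (93.62+68.73)/2 × 1.5 = 121.7625
  [1.5→3]: (68.73+50.46)/2 × 1.5 = 89.3925
  [3→5]: (50.46+33.42)/2 × 2 = 83.88
  [5→5.5]: (33.42+30.15)/2 × 0.5 = 15.8925
  [5.5→7.5]: (30.15+19.97)/2 × 2 = 50.12
  Sum = 361.0475 µg/mL·h
IV tail: 19.97/0.206 = 96.942; AUC_iv,0→∞ = 361.0475 + 96.942 = 457.9895 µg/mL·h
Trapezoidal AUC_0→10.5 (oral solution):
  [0→2]: (0.00+58.92)/2 × 2 = 58.92
  [2→2.5]: (58.92+55.82)/2 × 0.5 = 28.685
  [2.5→4]: (55.82+43.09)/2 × 1.5 = 74.1825
  [4→10]: (43.09+12.66)/2 × 6 = 167.25
  [10→10.5]: (12.66+11.42)/2 × 0.5 = 6.02
  Sum = 335.0575 µg/mL·h
oral solution tail: 11.42/0.206 = 55.437; AUC_ev,0→∞ = 335.0575 + 55.437 = 390.4945 µg/mL·h
F = (AUC_ev/D_ev)/(AUC_iv/D_iv) = (390.4945/40)/(457.9895/20) = 9.7623625/22.899475 = 0.4263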